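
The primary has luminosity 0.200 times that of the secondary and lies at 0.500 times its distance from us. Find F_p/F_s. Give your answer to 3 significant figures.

0.800

F = L/(4πd²), so F_p/F_s = (L_p/L_s) / (d_p/d_s)²
= 0.200 / (0.500)² = 0.200 / 0.2500 = 0.8000.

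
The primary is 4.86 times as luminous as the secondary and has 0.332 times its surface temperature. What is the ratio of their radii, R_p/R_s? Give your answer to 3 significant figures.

20.0

L ∝ R²T⁴ gives R ∝ √L / T², so
R_p/R_s = √(4.86) / (0.332)² = 2.205 / 0.1102 = 20.00.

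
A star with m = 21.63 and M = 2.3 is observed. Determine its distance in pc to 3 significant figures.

7.35×10^4 pc

m − M = 5 log₁₀(d/10 pc)
21.63 − (2.3) = 19.33 = 5 log₁₀(d/10)
d = 10 × 10^(19.33/5) = 10 × 10^3.866 = 7.345×10^4 pc.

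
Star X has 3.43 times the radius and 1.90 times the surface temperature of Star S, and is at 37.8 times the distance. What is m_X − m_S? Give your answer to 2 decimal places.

2.42

L_X/L_S = (3.43)²(1.90)⁴ = 153.3.
F_X/F_S = (L_X/L_S)/(d_X/d_S)² = 153.3/1429 = 0.1073.
m_X − m_S = −2.5 log₁₀(0.1073) = 2.42.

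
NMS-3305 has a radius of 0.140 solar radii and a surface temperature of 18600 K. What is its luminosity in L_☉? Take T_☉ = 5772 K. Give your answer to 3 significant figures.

L/L_☉ = (R/R_☉)² (T/T_☉)⁴ = (0.140)² × (18600/5772)⁴
       = 0.01960 × (3.222)⁴ = 0.01960 × 107.8 = 2.114.

2.11 L_☉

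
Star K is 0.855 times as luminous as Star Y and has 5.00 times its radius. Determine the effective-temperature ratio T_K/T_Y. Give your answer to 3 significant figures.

0.430

L ∝ R²T⁴ gives T ∝ (L/R²)^(1/4), so
T_K/T_Y = (0.855 / 5.00²)^(1/4) = (0.03420)^(1/4) = 0.4300.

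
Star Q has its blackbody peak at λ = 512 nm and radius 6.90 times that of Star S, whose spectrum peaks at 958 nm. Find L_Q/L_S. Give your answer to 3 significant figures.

584

Wien's law gives T ∝ 1/λ_max, so T_Q/T_S = λ_S/λ_Q = 958/512 = 1.871.
Then L ∝ R²T⁴ gives L_Q/L_S = (6.90)² × (1.871)⁴ = 47.61 × 12.26 = 583.6.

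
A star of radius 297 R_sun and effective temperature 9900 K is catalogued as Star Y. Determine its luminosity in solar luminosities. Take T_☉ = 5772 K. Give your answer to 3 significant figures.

L/L_☉ = (R/R_☉)² (T/T_☉)⁴ = (297)² × (9900/5772)⁴
       = 8.821×10^4 × (1.715)⁴ = 8.821×10^4 × 8.654 = 7.634×10^5.

7.63×10^5 solar luminosities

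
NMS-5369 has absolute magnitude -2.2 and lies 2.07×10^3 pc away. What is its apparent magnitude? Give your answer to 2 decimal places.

m = M + 5 log₁₀(d/10 pc) = -2.2 + 5 log₁₀(2.07×10^3/10)
  = -2.2 + 5 × 2.316 = -2.2 + 11.58 = 9.38.

9.38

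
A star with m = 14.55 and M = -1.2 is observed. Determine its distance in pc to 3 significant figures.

1.41×10^4 pc

m − M = 5 log₁₀(d/10 pc)
14.55 − (-1.2) = 15.75 = 5 log₁₀(d/10)
d = 10 × 10^(15.75/5) = 10 × 10^3.150 = 1.413×10^4 pc.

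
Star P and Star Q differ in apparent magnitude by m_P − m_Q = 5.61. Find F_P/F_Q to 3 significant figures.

0.00570

F_P/F_Q = 10^(−(m_P − m_Q)/2.5) = 10^(-5.61/2.5) = 10^-2.244 = 0.005702.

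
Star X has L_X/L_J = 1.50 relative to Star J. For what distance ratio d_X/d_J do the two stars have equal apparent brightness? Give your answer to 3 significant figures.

1.22

Equal flux requires L_X/d_X² = L_J/d_J², so d_X/d_J = √(L_X/L_J)
= √(1.50) = 1.225.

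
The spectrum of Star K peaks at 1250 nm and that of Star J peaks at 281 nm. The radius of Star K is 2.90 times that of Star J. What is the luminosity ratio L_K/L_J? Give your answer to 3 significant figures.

Wien's law gives T ∝ 1/λ_max, so T_K/T_J = λ_J/λ_K = 281/1250 = 0.2248.
Then L ∝ R²T⁴ gives L_K/L_J = (2.90)² × (0.2248)⁴ = 8.410 × 0.002554 = 0.02148.

0.0215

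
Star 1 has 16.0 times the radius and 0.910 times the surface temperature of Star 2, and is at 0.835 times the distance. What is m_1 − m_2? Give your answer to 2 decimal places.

L_1/L_2 = (16.0)²(0.910)⁴ = 175.6.
F_1/F_2 = (L_1/L_2)/(d_1/d_2)² = 175.6/0.6972 = 251.8.
m_1 − m_2 = −2.5 log₁₀(251.8) = -6.00.

-6.00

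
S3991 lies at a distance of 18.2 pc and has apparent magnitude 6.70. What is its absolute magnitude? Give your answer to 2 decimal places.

5.40

M = m − 5 log₁₀(d/10 pc) = 6.70 − 5 log₁₀(18.2/10)
  = 6.70 − 5 × 0.260 = 6.70 − 1.30 = 5.40.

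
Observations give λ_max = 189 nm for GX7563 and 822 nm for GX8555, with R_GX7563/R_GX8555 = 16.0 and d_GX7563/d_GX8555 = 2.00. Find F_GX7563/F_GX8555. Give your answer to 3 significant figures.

2.29×10^4

Wien's law: T_GX7563/T_GX8555 = λ_GX8555/λ_GX7563 = 822/189 = 4.349.
L_GX7563/L_GX8555 = (R_GX7563/R_GX8555)²(T_GX7563/T_GX8555)⁴ = (16.0)²(4.349)⁴ = 9.160×10^4.
F_GX7563/F_GX8555 = (L_GX7563/L_GX8555)/(d_GX7563/d_GX8555)² = 9.160×10^4/(2.00)² = 2.290×10^4.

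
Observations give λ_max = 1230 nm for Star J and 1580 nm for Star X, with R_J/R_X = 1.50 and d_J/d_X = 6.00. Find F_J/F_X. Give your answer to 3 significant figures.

0.170

Wien's law: T_J/T_X = λ_X/λ_J = 1580/1230 = 1.285.
L_J/L_X = (R_J/R_X)²(T_J/T_X)⁴ = (1.50)²(1.285)⁴ = 6.126.
F_J/F_X = (L_J/L_X)/(d_J/d_X)² = 6.126/(6.00)² = 0.1702.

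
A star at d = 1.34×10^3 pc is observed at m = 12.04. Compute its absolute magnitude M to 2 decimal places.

M = m − 5 log₁₀(d/10 pc) = 12.04 − 5 log₁₀(1.34×10^3/10)
  = 12.04 − 5 × 2.127 = 12.04 − 10.64 = 1.40.

1.40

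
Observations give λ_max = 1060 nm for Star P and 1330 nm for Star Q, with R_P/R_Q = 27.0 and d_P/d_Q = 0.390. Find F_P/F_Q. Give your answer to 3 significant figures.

Wien's law: T_P/T_Q = λ_Q/λ_P = 1330/1060 = 1.255.
L_P/L_Q = (R_P/R_Q)²(T_P/T_Q)⁴ = (27.0)²(1.255)⁴ = 1807.
F_P/F_Q = (L_P/L_Q)/(d_P/d_Q)² = 1807/(0.390)² = 1.188×10^4.

1.19×10^4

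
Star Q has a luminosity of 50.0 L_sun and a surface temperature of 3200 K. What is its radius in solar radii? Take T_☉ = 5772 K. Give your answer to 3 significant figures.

23.0 solar radii

R/R_☉ = √(L/L_☉) / (T/T_☉)² = √(50.0) / (0.5544)²
       = 7.071 / 0.3074 = 23.01.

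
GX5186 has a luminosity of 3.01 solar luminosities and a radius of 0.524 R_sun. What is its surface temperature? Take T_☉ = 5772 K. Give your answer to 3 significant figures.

T/T_☉ = (L/L_☉)^(1/4) / (R/R_☉)^(1/2)
T = 5772 × (3.01)^(1/4) / √(0.524) = 5772 × 1.317 / 0.7239 = 1.050×10^4 K.

1.05×10^4 K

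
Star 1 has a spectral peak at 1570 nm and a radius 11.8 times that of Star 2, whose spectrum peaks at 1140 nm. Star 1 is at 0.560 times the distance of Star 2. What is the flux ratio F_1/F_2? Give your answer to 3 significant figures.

123

Wien's law: T_1/T_2 = λ_2/λ_1 = 1140/1570 = 0.7261.
L_1/L_2 = (R_1/R_2)²(T_1/T_2)⁴ = (11.8)²(0.7261)⁴ = 38.71.
F_1/F_2 = (L_1/L_2)/(d_1/d_2)² = 38.71/(0.560)² = 123.4.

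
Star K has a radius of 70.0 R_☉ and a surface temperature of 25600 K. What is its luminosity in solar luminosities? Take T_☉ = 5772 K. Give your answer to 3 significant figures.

1.90×10^6 solar luminosities

L/L_☉ = (R/R_☉)² (T/T_☉)⁴ = (70.0)² × (25600/5772)⁴
       = 4900 × (4.435)⁴ = 4900 × 386.9 = 1.896×10^6.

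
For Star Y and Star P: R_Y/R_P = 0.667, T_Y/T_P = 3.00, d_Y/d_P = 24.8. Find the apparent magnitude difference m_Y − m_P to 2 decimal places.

L_Y/L_P = (0.667)²(3.00)⁴ = 36.04.
F_Y/F_P = (L_Y/L_P)/(d_Y/d_P)² = 36.04/615.0 = 0.05859.
m_Y − m_P = −2.5 log₁₀(0.05859) = 3.08.

3.08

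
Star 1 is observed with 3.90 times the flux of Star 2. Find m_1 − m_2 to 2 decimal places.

m_1 − m_2 = −2.5 log₁₀(F_1/F_2) = −2.5 log₁₀(3.90) = −2.5 × (0.591) = -1.478.

-1.48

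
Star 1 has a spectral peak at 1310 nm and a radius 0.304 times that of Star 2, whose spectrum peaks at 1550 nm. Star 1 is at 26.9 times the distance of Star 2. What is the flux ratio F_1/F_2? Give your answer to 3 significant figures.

2.50×10^-4

Wien's law: T_1/T_2 = λ_2/λ_1 = 1550/1310 = 1.183.
L_1/L_2 = (R_1/R_2)²(T_1/T_2)⁴ = (0.304)²(1.183)⁴ = 0.1811.
F_1/F_2 = (L_1/L_2)/(d_1/d_2)² = 0.1811/(26.9)² = 2.503×10^-4.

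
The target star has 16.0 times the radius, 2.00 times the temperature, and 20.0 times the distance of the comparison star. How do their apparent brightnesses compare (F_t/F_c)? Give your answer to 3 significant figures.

L_t/L_c = (R_t/R_c)²(T_t/T_c)⁴ = (16.0)² × (2.00)⁴ = 4096.
F_t/F_c = (L_t/L_c)/(d_t/d_c)² = 4096 / (20.0)² = 10.24.

10.2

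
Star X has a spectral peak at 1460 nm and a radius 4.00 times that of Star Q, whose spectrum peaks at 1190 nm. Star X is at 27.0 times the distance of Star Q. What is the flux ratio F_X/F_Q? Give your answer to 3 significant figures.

0.00969

Wien's law: T_X/T_Q = λ_Q/λ_X = 1190/1460 = 0.8151.
L_X/L_Q = (R_X/R_Q)²(T_X/T_Q)⁴ = (4.00)²(0.8151)⁴ = 7.061.
F_X/F_Q = (L_X/L_Q)/(d_X/d_Q)² = 7.061/(27.0)² = 0.009687.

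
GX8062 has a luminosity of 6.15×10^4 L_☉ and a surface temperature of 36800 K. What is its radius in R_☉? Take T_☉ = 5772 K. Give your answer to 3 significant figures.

6.10 R_☉

R/R_☉ = √(L/L_☉) / (T/T_☉)² = √(6.15×10^4) / (6.376)²
       = 248.0 / 40.65 = 6.101.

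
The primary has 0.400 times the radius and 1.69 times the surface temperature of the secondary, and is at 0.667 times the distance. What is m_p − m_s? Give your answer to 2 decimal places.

L_p/L_s = (0.400)²(1.69)⁴ = 1.305.
F_p/F_s = (L_p/L_s)/(d_p/d_s)² = 1.305/0.4449 = 2.934.
m_p − m_s = −2.5 log₁₀(2.934) = -1.17.

-1.17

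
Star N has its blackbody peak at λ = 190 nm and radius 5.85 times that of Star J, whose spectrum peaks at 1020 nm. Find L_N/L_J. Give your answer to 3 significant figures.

2.84×10^4

Wien's law gives T ∝ 1/λ_max, so T_N/T_J = λ_J/λ_N = 1020/190 = 5.368.
Then L ∝ R²T⁴ gives L_N/L_J = (5.85)² × (5.368)⁴ = 34.22 × 830.6 = 2.842×10^4.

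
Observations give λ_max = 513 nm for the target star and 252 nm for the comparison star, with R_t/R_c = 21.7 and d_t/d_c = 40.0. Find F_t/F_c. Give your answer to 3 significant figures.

0.0171

Wien's law: T_t/T_c = λ_c/λ_t = 252/513 = 0.4912.
L_t/L_c = (R_t/R_c)²(T_t/T_c)⁴ = (21.7)²(0.4912)⁴ = 27.42.
F_t/F_c = (L_t/L_c)/(d_t/d_c)² = 27.42/(40.0)² = 0.01714.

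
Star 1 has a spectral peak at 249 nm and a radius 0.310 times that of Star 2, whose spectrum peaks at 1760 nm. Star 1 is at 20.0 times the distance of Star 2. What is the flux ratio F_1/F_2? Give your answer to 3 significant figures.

Wien's law: T_1/T_2 = λ_2/λ_1 = 1760/249 = 7.068.
L_1/L_2 = (R_1/R_2)²(T_1/T_2)⁴ = (0.310)²(7.068)⁴ = 239.9.
F_1/F_2 = (L_1/L_2)/(d_1/d_2)² = 239.9/(20.0)² = 0.5997.

0.600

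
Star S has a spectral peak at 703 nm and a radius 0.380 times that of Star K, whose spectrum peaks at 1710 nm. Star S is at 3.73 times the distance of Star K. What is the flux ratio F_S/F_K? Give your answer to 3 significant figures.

0.363

Wien's law: T_S/T_K = λ_K/λ_S = 1710/703 = 2.432.
L_S/L_K = (R_S/R_K)²(T_S/T_K)⁴ = (0.380)²(2.432)⁴ = 5.055.
F_S/F_K = (L_S/L_K)/(d_S/d_K)² = 5.055/(3.73)² = 0.3633.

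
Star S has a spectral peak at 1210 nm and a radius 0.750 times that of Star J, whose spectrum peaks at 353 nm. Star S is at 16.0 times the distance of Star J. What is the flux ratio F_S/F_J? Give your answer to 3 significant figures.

1.59×10^-5

Wien's law: T_S/T_J = λ_J/λ_S = 353/1210 = 0.2917.
L_S/L_J = (R_S/R_J)²(T_S/T_J)⁴ = (0.750)²(0.2917)⁴ = 0.004075.
F_S/F_J = (L_S/L_J)/(d_S/d_J)² = 0.004075/(16.0)² = 1.592×10^-5.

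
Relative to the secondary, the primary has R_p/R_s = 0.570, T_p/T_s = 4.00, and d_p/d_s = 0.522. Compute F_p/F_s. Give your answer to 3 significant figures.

L_p/L_s = (R_p/R_s)²(T_p/T_s)⁴ = (0.570)² × (4.00)⁴ = 83.17.
F_p/F_s = (L_p/L_s)/(d_p/d_s)² = 83.17 / (0.522)² = 305.2.

305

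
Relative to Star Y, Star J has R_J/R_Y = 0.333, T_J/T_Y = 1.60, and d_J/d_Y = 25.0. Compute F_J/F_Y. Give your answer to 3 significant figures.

L_J/L_Y = (R_J/R_Y)²(T_J/T_Y)⁴ = (0.333)² × (1.60)⁴ = 0.7267.
F_J/F_Y = (L_J/L_Y)/(d_J/d_Y)² = 0.7267 / (25.0)² = 0.001163.

0.00116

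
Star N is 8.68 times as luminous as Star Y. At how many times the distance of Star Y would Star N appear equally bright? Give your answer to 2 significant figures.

2.9

Equal flux requires L_N/d_N² = L_Y/d_Y², so d_N/d_Y = √(L_N/L_Y)
= √(8.68) = 2.946.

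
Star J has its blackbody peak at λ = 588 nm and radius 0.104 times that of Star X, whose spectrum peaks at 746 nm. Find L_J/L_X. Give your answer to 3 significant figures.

Wien's law gives T ∝ 1/λ_max, so T_J/T_X = λ_X/λ_J = 746/588 = 1.269.
Then L ∝ R²T⁴ gives L_J/L_X = (0.104)² × (1.269)⁴ = 0.01082 × 2.591 = 0.02802.

0.0280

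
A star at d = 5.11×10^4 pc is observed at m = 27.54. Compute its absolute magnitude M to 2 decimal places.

9.00

M = m − 5 log₁₀(d/10 pc) = 27.54 − 5 log₁₀(5.11×10^4/10)
  = 27.54 − 5 × 3.708 = 27.54 − 18.54 = 9.00.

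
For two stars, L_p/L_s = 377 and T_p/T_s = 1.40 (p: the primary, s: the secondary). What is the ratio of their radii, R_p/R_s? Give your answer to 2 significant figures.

9.9

L ∝ R²T⁴ gives R ∝ √L / T², so
R_p/R_s = √(377) / (1.40)² = 19.42 / 1.960 = 9.906.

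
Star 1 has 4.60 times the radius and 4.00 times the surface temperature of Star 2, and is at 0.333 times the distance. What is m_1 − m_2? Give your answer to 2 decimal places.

-11.72

L_1/L_2 = (4.60)²(4.00)⁴ = 5417.
F_1/F_2 = (L_1/L_2)/(d_1/d_2)² = 5417/0.1109 = 4.885×10^4.
m_1 − m_2 = −2.5 log₁₀(4.885×10^4) = -11.72.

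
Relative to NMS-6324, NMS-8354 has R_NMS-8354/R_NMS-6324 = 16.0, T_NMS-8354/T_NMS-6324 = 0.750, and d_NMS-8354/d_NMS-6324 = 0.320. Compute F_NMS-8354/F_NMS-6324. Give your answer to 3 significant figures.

791

L_NMS-8354/L_NMS-6324 = (R_NMS-8354/R_NMS-6324)²(T_NMS-8354/T_NMS-6324)⁴ = (16.0)² × (0.750)⁴ = 81.00.
F_NMS-8354/F_NMS-6324 = (L_NMS-8354/L_NMS-6324)/(d_NMS-8354/d_NMS-6324)² = 81.00 / (0.320)² = 791.0.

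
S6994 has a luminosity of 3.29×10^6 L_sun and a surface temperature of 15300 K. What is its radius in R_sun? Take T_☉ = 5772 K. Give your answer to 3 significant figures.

R/R_☉ = √(L/L_☉) / (T/T_☉)² = √(3.29×10^6) / (2.651)²
       = 1814 / 7.026 = 258.1.

258 R_sun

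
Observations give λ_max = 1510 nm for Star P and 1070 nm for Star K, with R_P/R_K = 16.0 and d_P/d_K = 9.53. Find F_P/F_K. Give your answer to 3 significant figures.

Wien's law: T_P/T_K = λ_K/λ_P = 1070/1510 = 0.7086.
L_P/L_K = (R_P/R_K)²(T_P/T_K)⁴ = (16.0)²(0.7086)⁴ = 64.55.
F_P/F_K = (L_P/L_K)/(d_P/d_K)² = 64.55/(9.53)² = 0.7107.

0.711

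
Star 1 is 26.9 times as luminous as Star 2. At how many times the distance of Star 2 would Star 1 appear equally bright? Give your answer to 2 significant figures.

5.2

Equal flux requires L_1/d_1² = L_2/d_2², so d_1/d_2 = √(L_1/L_2)
= √(26.9) = 5.187.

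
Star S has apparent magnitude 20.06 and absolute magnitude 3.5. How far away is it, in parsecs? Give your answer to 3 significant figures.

2.05×10^4 pc

m − M = 5 log₁₀(d/10 pc)
20.06 − (3.5) = 16.56 = 5 log₁₀(d/10)
d = 10 × 10^(16.56/5) = 10 × 10^3.312 = 2.051×10^4 pc.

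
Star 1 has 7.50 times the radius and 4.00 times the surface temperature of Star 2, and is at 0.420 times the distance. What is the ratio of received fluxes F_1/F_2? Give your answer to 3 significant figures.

8.16×10^4

L_1/L_2 = (R_1/R_2)²(T_1/T_2)⁴ = (7.50)² × (4.00)⁴ = 1.440×10^4.
F_1/F_2 = (L_1/L_2)/(d_1/d_2)² = 1.440×10^4 / (0.420)² = 8.163×10^4.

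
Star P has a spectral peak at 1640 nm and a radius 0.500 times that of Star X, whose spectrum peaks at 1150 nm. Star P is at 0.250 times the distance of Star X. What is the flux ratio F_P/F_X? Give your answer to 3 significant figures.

0.967

Wien's law: T_P/T_X = λ_X/λ_P = 1150/1640 = 0.7012.
L_P/L_X = (R_P/R_X)²(T_P/T_X)⁴ = (0.500)²(0.7012)⁴ = 0.06044.
F_P/F_X = (L_P/L_X)/(d_P/d_X)² = 0.06044/(0.250)² = 0.9671.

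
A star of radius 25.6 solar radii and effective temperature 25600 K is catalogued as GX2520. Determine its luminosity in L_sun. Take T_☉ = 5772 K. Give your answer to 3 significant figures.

2.54×10^5 L_sun

L/L_☉ = (R/R_☉)² (T/T_☉)⁴ = (25.6)² × (25600/5772)⁴
       = 655.4 × (4.435)⁴ = 655.4 × 386.9 = 2.536×10^5.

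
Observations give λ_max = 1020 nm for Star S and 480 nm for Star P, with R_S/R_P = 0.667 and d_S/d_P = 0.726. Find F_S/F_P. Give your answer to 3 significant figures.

Wien's law: T_S/T_P = λ_P/λ_S = 480/1020 = 0.4706.
L_S/L_P = (R_S/R_P)²(T_S/T_P)⁴ = (0.667)²(0.4706)⁴ = 0.02182.
F_S/F_P = (L_S/L_P)/(d_S/d_P)² = 0.02182/(0.726)² = 0.04139.

0.0414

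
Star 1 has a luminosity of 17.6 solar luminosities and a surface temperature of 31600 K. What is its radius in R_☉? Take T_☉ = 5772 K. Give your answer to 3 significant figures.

0.140 R_☉

R/R_☉ = √(L/L_☉) / (T/T_☉)² = √(17.6) / (5.475)²
       = 4.195 / 29.97 = 0.1400.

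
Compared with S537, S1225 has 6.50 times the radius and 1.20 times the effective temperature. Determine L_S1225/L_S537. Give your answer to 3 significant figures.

87.6

From the Stefan–Boltzmann law, L ∝ R²T⁴, so
L_S1225/L_S537 = (R_S1225/R_S537)² (T_S1225/T_S537)⁴ = (6.50)² × (1.20)⁴ = 42.25 × 2.074 = 87.61.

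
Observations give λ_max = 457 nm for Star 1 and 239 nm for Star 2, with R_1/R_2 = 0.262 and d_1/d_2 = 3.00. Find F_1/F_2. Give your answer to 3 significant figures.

Wien's law: T_1/T_2 = λ_2/λ_1 = 239/457 = 0.5230.
L_1/L_2 = (R_1/R_2)²(T_1/T_2)⁴ = (0.262)²(0.5230)⁴ = 0.005135.
F_1/F_2 = (L_1/L_2)/(d_1/d_2)² = 0.005135/(3.00)² = 5.705×10^-4.

5.71×10^-4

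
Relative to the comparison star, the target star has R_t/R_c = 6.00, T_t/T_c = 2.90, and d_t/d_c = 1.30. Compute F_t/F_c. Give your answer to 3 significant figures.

L_t/L_c = (R_t/R_c)²(T_t/T_c)⁴ = (6.00)² × (2.90)⁴ = 2546.
F_t/F_c = (L_t/L_c)/(d_t/d_c)² = 2546 / (1.30)² = 1507.

1.51×10^3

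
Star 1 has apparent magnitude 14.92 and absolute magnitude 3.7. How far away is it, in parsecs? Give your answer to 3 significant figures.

1.75×10^3 pc

m − M = 5 log₁₀(d/10 pc)
14.92 − (3.7) = 11.22 = 5 log₁₀(d/10)
d = 10 × 10^(11.22/5) = 10 × 10^2.244 = 1754 pc.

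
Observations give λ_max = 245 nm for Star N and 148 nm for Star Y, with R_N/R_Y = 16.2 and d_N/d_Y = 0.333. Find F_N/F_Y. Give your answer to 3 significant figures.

315

Wien's law: T_N/T_Y = λ_Y/λ_N = 148/245 = 0.6041.
L_N/L_Y = (R_N/R_Y)²(T_N/T_Y)⁴ = (16.2)²(0.6041)⁴ = 34.95.
F_N/F_Y = (L_N/L_Y)/(d_N/d_Y)² = 34.95/(0.333)² = 315.2.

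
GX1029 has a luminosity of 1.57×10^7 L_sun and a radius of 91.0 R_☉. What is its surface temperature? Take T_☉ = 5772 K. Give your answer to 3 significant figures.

T/T_☉ = (L/L_☉)^(1/4) / (R/R_☉)^(1/2)
T = 5772 × (1.57×10^7)^(1/4) / √(91.0) = 5772 × 62.95 / 9.539 = 3.809×10^4 K.

3.81×10^4 K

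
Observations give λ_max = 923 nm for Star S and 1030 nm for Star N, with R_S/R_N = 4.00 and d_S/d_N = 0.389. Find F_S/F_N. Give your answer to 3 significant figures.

Wien's law: T_S/T_N = λ_N/λ_S = 1030/923 = 1.116.
L_S/L_N = (R_S/R_N)²(T_S/T_N)⁴ = (4.00)²(1.116)⁴ = 24.81.
F_S/F_N = (L_S/L_N)/(d_S/d_N)² = 24.81/(0.389)² = 164.0.

164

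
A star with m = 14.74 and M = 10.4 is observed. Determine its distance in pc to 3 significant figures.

m − M = 5 log₁₀(d/10 pc)
14.74 − (10.4) = 4.34 = 5 log₁₀(d/10)
d = 10 × 10^(4.34/5) = 10 × 10^0.868 = 73.79 pc.

73.8 pc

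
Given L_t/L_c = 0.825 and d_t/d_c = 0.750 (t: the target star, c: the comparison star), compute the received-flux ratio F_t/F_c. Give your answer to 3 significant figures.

1.47

F = L/(4πd²), so F_t/F_c = (L_t/L_c) / (d_t/d_c)²
= 0.825 / (0.750)² = 0.825 / 0.5625 = 1.467.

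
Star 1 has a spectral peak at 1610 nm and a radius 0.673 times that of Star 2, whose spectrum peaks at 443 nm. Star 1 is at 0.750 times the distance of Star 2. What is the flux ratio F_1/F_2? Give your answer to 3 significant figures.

0.00462

Wien's law: T_1/T_2 = λ_2/λ_1 = 443/1610 = 0.2752.
L_1/L_2 = (R_1/R_2)²(T_1/T_2)⁴ = (0.673)²(0.2752)⁴ = 0.002596.
F_1/F_2 = (L_1/L_2)/(d_1/d_2)² = 0.002596/(0.750)² = 0.004616.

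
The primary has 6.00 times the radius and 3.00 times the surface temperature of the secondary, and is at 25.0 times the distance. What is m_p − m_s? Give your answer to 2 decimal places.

L_p/L_s = (6.00)²(3.00)⁴ = 2916.
F_p/F_s = (L_p/L_s)/(d_p/d_s)² = 2916/625.0 = 4.666.
m_p − m_s = −2.5 log₁₀(4.666) = -1.67.

-1.67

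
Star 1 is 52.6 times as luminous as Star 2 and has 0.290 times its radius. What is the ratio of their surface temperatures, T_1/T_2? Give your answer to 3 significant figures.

L ∝ R²T⁴ gives T ∝ (L/R²)^(1/4), so
T_1/T_2 = (52.6 / 0.290²)^(1/4) = (625.4)^(1/4) = 5.001.

5.00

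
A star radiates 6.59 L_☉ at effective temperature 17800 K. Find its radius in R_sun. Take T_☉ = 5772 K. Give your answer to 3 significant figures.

0.270 R_sun

R/R_☉ = √(L/L_☉) / (T/T_☉)² = √(6.59) / (3.084)²
       = 2.567 / 9.510 = 0.2699.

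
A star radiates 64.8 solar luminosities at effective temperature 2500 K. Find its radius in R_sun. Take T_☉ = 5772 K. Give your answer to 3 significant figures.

42.9 R_sun

R/R_☉ = √(L/L_☉) / (T/T_☉)² = √(64.8) / (0.4331)²
       = 8.050 / 0.1876 = 42.91.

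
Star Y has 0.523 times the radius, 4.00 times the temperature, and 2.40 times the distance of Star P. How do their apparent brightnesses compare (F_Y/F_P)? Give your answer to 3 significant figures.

12.2

L_Y/L_P = (R_Y/R_P)²(T_Y/T_P)⁴ = (0.523)² × (4.00)⁴ = 70.02.
F_Y/F_P = (L_Y/L_P)/(d_Y/d_P)² = 70.02 / (2.40)² = 12.16.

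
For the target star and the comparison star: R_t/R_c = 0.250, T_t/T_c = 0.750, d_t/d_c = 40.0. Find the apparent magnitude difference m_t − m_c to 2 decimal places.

L_t/L_c = (0.250)²(0.750)⁴ = 0.01978.
F_t/F_c = (L_t/L_c)/(d_t/d_c)² = 0.01978/1600 = 1.236×10^-5.
m_t − m_c = −2.5 log₁₀(1.236×10^-5) = 12.27.

12.27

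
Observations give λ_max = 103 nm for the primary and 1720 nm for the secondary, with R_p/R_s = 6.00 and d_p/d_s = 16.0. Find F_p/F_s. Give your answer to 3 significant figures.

1.09×10^4

Wien's law: T_p/T_s = λ_s/λ_p = 1720/103 = 16.70.
L_p/L_s = (R_p/R_s)²(T_p/T_s)⁴ = (6.00)²(16.70)⁴ = 2.799×10^6.
F_p/F_s = (L_p/L_s)/(d_p/d_s)² = 2.799×10^6/(16.0)² = 1.094×10^4.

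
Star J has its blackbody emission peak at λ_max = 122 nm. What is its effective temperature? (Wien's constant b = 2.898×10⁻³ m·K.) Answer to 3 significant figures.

2.38×10^4 K

T = b/λ_max = 2.898×10⁻³ / (122×10⁻⁹) = 2.375×10^4 K.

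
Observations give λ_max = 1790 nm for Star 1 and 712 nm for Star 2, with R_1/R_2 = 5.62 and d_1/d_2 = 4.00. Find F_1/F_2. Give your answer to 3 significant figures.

0.0494

Wien's law: T_1/T_2 = λ_2/λ_1 = 712/1790 = 0.3978.
L_1/L_2 = (R_1/R_2)²(T_1/T_2)⁴ = (5.62)²(0.3978)⁴ = 0.7906.
F_1/F_2 = (L_1/L_2)/(d_1/d_2)² = 0.7906/(4.00)² = 0.04942.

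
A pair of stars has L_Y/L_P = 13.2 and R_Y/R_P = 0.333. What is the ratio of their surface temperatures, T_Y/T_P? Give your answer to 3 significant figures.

L ∝ R²T⁴ gives T ∝ (L/R²)^(1/4), so
T_Y/T_P = (13.2 / 0.333²)^(1/4) = (119.0)^(1/4) = 3.303.

3.30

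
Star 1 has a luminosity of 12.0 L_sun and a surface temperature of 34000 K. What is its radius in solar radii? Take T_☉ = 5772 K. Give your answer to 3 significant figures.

R/R_☉ = √(L/L_☉) / (T/T_☉)² = √(12.0) / (5.891)²
       = 3.464 / 34.70 = 0.09984.

0.0998 solar radii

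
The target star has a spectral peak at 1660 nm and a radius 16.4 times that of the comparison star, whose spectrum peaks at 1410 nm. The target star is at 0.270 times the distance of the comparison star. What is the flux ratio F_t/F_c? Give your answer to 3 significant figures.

1.92×10^3

Wien's law: T_t/T_c = λ_c/λ_t = 1410/1660 = 0.8494.
L_t/L_c = (R_t/R_c)²(T_t/T_c)⁴ = (16.4)²(0.8494)⁴ = 140.0.
F_t/F_c = (L_t/L_c)/(d_t/d_c)² = 140.0/(0.270)² = 1920.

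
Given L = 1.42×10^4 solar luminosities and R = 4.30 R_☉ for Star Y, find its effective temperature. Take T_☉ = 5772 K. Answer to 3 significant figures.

3.04×10^4 K

T/T_☉ = (L/L_☉)^(1/4) / (R/R_☉)^(1/2)
T = 5772 × (1.42×10^4)^(1/4) / √(4.30) = 5772 × 10.92 / 2.074 = 3.039×10^4 K.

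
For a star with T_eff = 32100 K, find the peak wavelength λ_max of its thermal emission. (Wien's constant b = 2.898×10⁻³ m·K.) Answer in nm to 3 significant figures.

λ_max = b/T = 2.898×10⁻³ / 32100 = 9.03×10^-8 m = 90.28 nm.

90.3 nm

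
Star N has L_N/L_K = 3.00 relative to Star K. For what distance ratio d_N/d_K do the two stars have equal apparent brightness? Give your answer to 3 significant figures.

1.73

Equal flux requires L_N/d_N² = L_K/d_K², so d_N/d_K = √(L_N/L_K)
= √(3.00) = 1.732.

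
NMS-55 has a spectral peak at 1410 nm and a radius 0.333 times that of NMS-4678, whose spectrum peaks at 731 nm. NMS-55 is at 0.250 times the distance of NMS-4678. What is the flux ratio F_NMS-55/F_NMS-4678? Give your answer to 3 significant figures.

Wien's law: T_NMS-55/T_NMS-4678 = λ_NMS-4678/λ_NMS-55 = 731/1410 = 0.5184.
L_NMS-55/L_NMS-4678 = (R_NMS-55/R_NMS-4678)²(T_NMS-55/T_NMS-4678)⁴ = (0.333)²(0.5184)⁴ = 0.008011.
F_NMS-55/F_NMS-4678 = (L_NMS-55/L_NMS-4678)/(d_NMS-55/d_NMS-4678)² = 0.008011/(0.250)² = 0.1282.

0.128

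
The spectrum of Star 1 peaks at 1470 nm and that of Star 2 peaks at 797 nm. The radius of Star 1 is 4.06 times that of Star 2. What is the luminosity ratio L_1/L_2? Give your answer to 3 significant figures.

1.42

Wien's law gives T ∝ 1/λ_max, so T_1/T_2 = λ_2/λ_1 = 797/1470 = 0.5422.
Then L ∝ R²T⁴ gives L_1/L_2 = (4.06)² × (0.5422)⁴ = 16.48 × 0.08641 = 1.424.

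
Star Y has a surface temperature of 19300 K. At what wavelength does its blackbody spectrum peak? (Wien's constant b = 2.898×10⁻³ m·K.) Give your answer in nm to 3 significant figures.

λ_max = b/T = 2.898×10⁻³ / 19300 = 1.50×10^-7 m = 150.2 nm.

150 nm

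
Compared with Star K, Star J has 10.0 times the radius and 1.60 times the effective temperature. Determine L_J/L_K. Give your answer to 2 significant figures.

6.6×10^2

From the Stefan–Boltzmann law, L ∝ R²T⁴, so
L_J/L_K = (R_J/R_K)² (T_J/T_K)⁴ = (10.0)² × (1.60)⁴ = 100.0 × 6.554 = 655.4.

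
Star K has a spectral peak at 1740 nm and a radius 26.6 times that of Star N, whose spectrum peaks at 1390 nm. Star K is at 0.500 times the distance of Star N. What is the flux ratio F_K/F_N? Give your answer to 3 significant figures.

1.15×10^3

Wien's law: T_K/T_N = λ_N/λ_K = 1390/1740 = 0.7989.
L_K/L_N = (R_K/R_N)²(T_K/T_N)⁴ = (26.6)²(0.7989)⁴ = 288.2.
F_K/F_N = (L_K/L_N)/(d_K/d_N)² = 288.2/(0.500)² = 1153.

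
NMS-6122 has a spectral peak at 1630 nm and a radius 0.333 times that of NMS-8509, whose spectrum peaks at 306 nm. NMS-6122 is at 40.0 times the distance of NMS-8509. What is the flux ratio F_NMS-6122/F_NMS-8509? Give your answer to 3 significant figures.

Wien's law: T_NMS-6122/T_NMS-8509 = λ_NMS-8509/λ_NMS-6122 = 306/1630 = 0.1877.
L_NMS-6122/L_NMS-8509 = (R_NMS-6122/R_NMS-8509)²(T_NMS-6122/T_NMS-8509)⁴ = (0.333)²(0.1877)⁴ = 1.377×10^-4.
F_NMS-6122/F_NMS-8509 = (L_NMS-6122/L_NMS-8509)/(d_NMS-6122/d_NMS-8509)² = 1.377×10^-4/(40.0)² = 8.608×10^-8.

8.61×10^-8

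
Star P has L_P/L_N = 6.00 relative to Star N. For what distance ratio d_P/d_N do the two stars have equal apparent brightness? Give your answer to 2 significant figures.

Equal flux requires L_P/d_P² = L_N/d_N², so d_P/d_N = √(L_P/L_N)
= √(6.00) = 2.449.

2.4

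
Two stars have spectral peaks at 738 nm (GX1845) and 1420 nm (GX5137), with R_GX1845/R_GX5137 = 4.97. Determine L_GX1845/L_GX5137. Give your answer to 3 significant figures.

339

Wien's law gives T ∝ 1/λ_max, so T_GX1845/T_GX5137 = λ_GX5137/λ_GX1845 = 1420/738 = 1.924.
Then L ∝ R²T⁴ gives L_GX1845/L_GX5137 = (4.97)² × (1.924)⁴ = 24.70 × 13.71 = 338.6.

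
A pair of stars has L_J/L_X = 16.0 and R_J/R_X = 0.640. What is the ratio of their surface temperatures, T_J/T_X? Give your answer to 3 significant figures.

L ∝ R²T⁴ gives T ∝ (L/R²)^(1/4), so
T_J/T_X = (16.0 / 0.640²)^(1/4) = (39.06)^(1/4) = 2.500.

2.50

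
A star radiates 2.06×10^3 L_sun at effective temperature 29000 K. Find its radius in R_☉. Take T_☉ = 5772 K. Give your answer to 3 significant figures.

1.80 R_☉

R/R_☉ = √(L/L_☉) / (T/T_☉)² = √(2.06×10^3) / (5.024)²
       = 45.39 / 25.24 = 1.798.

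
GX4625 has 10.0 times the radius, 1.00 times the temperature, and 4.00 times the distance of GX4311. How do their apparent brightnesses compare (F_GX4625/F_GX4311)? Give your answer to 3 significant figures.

L_GX4625/L_GX4311 = (R_GX4625/R_GX4311)²(T_GX4625/T_GX4311)⁴ = (10.0)² × (1.00)⁴ = 100.0.
F_GX4625/F_GX4311 = (L_GX4625/L_GX4311)/(d_GX4625/d_GX4311)² = 100.0 / (4.00)² = 6.250.

6.25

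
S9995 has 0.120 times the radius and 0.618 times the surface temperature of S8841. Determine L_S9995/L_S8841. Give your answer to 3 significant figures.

0.00210

From the Stefan–Boltzmann law, L ∝ R²T⁴, so
L_S9995/L_S8841 = (R_S9995/R_S8841)² (T_S9995/T_S8841)⁴ = (0.120)² × (0.618)⁴ = 0.01440 × 0.1459 = 0.002100.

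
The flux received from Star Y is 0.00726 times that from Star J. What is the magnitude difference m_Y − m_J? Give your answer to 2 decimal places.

5.35

m_Y − m_J = −2.5 log₁₀(F_Y/F_J) = −2.5 log₁₀(0.00726) = −2.5 × (-2.139) = 5.348.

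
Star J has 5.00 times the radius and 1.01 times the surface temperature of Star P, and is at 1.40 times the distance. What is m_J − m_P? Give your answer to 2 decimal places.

-2.81

L_J/L_P = (5.00)²(1.01)⁴ = 26.02.
F_J/F_P = (L_J/L_P)/(d_J/d_P)² = 26.02/1.960 = 13.27.
m_J − m_P = −2.5 log₁₀(13.27) = -2.81.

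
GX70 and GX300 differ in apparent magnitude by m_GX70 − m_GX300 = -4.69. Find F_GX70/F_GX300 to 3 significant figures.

75.2

F_GX70/F_GX300 = 10^(−(m_GX70 − m_GX300)/2.5) = 10^(4.69/2.5) = 10^1.876 = 75.16.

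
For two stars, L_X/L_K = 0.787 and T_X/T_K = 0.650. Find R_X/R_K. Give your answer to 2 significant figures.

L ∝ R²T⁴ gives R ∝ √L / T², so
R_X/R_K = √(0.787) / (0.650)² = 0.8871 / 0.4225 = 2.100.

2.1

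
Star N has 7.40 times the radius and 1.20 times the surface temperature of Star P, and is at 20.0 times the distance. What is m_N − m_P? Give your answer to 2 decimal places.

L_N/L_P = (7.40)²(1.20)⁴ = 113.6.
F_N/F_P = (L_N/L_P)/(d_N/d_P)² = 113.6/400.0 = 0.2839.
m_N − m_P = −2.5 log₁₀(0.2839) = 1.37.

1.37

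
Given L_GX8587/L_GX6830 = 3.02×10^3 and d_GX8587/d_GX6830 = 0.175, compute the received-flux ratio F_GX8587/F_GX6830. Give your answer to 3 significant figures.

9.86×10^4

F = L/(4πd²), so F_GX8587/F_GX6830 = (L_GX8587/L_GX6830) / (d_GX8587/d_GX6830)²
= 3.02×10^3 / (0.175)² = 3.02×10^3 / 0.03062 = 9.861×10^4.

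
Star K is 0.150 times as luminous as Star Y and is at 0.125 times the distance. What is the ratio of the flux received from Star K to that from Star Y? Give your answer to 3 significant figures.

9.60

F = L/(4πd²), so F_K/F_Y = (L_K/L_Y) / (d_K/d_Y)²
= 0.150 / (0.125)² = 0.150 / 0.01562 = 9.600.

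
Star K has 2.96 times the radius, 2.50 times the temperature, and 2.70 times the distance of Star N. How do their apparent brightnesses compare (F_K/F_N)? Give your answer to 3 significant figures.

L_K/L_N = (R_K/R_N)²(T_K/T_N)⁴ = (2.96)² × (2.50)⁴ = 342.2.
F_K/F_N = (L_K/L_N)/(d_K/d_N)² = 342.2 / (2.70)² = 46.95.

46.9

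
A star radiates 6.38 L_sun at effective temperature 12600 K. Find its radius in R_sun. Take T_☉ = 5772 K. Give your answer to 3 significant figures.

0.530 R_sun

R/R_☉ = √(L/L_☉) / (T/T_☉)² = √(6.38) / (2.183)²
       = 2.526 / 4.765 = 0.5301.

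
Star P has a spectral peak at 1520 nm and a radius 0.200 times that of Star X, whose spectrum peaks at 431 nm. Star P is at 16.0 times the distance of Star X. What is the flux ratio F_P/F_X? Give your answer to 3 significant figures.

1.01×10^-6

Wien's law: T_P/T_X = λ_X/λ_P = 431/1520 = 0.2836.
L_P/L_X = (R_P/R_X)²(T_P/T_X)⁴ = (0.200)²(0.2836)⁴ = 2.586×10^-4.
F_P/F_X = (L_P/L_X)/(d_P/d_X)² = 2.586×10^-4/(16.0)² = 1.010×10^-6.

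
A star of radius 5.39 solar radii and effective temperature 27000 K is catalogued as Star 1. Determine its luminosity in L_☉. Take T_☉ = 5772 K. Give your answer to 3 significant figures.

1.39×10^4 L_☉

L/L_☉ = (R/R_☉)² (T/T_☉)⁴ = (5.39)² × (27000/5772)⁴
       = 29.05 × (4.678)⁴ = 29.05 × 478.8 = 1.391×10^4.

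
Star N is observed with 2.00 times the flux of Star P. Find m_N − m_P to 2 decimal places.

-0.75

m_N − m_P = −2.5 log₁₀(F_N/F_P) = −2.5 log₁₀(2.00) = −2.5 × (0.301) = -0.753.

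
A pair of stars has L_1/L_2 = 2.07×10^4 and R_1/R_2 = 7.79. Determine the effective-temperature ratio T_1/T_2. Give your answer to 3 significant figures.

4.30

L ∝ R²T⁴ gives T ∝ (L/R²)^(1/4), so
T_1/T_2 = (2.07×10^4 / 7.79²)^(1/4) = (341.1)^(1/4) = 4.298.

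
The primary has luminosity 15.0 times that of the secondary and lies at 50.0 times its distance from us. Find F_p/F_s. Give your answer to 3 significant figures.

0.00600

F = L/(4πd²), so F_p/F_s = (L_p/L_s) / (d_p/d_s)²
= 15.0 / (50.0)² = 15.0 / 2500 = 0.006000.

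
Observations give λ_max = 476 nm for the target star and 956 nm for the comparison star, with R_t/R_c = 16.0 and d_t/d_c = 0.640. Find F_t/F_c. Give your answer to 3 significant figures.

Wien's law: T_t/T_c = λ_c/λ_t = 956/476 = 2.008.
L_t/L_c = (R_t/R_c)²(T_t/T_c)⁴ = (16.0)²(2.008)⁴ = 4165.
F_t/F_c = (L_t/L_c)/(d_t/d_c)² = 4165/(0.640)² = 1.017×10^4.

1.02×10^4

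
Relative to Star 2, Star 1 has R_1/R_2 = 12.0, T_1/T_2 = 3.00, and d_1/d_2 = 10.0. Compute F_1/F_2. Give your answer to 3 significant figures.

L_1/L_2 = (R_1/R_2)²(T_1/T_2)⁴ = (12.0)² × (3.00)⁴ = 1.166×10^4.
F_1/F_2 = (L_1/L_2)/(d_1/d_2)² = 1.166×10^4 / (10.0)² = 116.6.

117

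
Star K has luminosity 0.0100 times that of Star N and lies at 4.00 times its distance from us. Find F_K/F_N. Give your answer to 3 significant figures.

6.25×10^-4

F = L/(4πd²), so F_K/F_N = (L_K/L_N) / (d_K/d_N)²
= 0.0100 / (4.00)² = 0.0100 / 16.00 = 6.250×10^-4.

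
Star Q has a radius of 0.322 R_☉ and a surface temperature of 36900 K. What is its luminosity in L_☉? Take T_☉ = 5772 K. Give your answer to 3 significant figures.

173 L_☉

L/L_☉ = (R/R_☉)² (T/T_☉)⁴ = (0.322)² × (36900/5772)⁴
       = 0.1037 × (6.393)⁴ = 0.1037 × 1670 = 173.2.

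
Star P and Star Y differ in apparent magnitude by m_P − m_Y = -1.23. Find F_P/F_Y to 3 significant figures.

3.10

F_P/F_Y = 10^(−(m_P − m_Y)/2.5) = 10^(1.23/2.5) = 10^0.492 = 3.105.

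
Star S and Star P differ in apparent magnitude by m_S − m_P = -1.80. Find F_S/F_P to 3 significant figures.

5.25

F_S/F_P = 10^(−(m_S − m_P)/2.5) = 10^(1.80/2.5) = 10^0.720 = 5.248.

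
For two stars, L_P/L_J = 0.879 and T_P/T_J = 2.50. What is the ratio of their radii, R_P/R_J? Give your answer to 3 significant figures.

0.150

L ∝ R²T⁴ gives R ∝ √L / T², so
R_P/R_J = √(0.879) / (2.50)² = 0.9375 / 6.250 = 0.1500.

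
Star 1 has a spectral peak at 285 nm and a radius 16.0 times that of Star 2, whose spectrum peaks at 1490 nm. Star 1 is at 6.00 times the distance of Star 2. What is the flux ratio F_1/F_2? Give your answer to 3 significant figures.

Wien's law: T_1/T_2 = λ_2/λ_1 = 1490/285 = 5.228.
L_1/L_2 = (R_1/R_2)²(T_1/T_2)⁴ = (16.0)²(5.228)⁴ = 1.913×10^5.
F_1/F_2 = (L_1/L_2)/(d_1/d_2)² = 1.913×10^5/(6.00)² = 5313.

5.31×10^3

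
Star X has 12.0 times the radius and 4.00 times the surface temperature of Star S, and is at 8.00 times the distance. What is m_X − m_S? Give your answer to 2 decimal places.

L_X/L_S = (12.0)²(4.00)⁴ = 3.686×10^4.
F_X/F_S = (L_X/L_S)/(d_X/d_S)² = 3.686×10^4/64.00 = 576.0.
m_X − m_S = −2.5 log₁₀(576.0) = -6.90.

-6.90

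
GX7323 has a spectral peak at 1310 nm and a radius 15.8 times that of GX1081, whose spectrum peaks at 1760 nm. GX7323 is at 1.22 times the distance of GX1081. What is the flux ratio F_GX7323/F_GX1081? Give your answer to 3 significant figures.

Wien's law: T_GX7323/T_GX1081 = λ_GX1081/λ_GX7323 = 1760/1310 = 1.344.
L_GX7323/L_GX1081 = (R_GX7323/R_GX1081)²(T_GX7323/T_GX1081)⁴ = (15.8)²(1.344)⁴ = 813.4.
F_GX7323/F_GX1081 = (L_GX7323/L_GX1081)/(d_GX7323/d_GX1081)² = 813.4/(1.22)² = 546.5.

546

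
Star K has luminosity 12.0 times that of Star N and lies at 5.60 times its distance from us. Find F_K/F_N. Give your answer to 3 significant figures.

0.383

F = L/(4πd²), so F_K/F_N = (L_K/L_N) / (d_K/d_N)²
= 12.0 / (5.60)² = 12.0 / 31.36 = 0.3827.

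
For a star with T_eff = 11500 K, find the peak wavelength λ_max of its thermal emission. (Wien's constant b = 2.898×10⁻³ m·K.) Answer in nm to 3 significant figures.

252 nm

λ_max = b/T = 2.898×10⁻³ / 11500 = 2.52×10^-7 m = 252.0 nm.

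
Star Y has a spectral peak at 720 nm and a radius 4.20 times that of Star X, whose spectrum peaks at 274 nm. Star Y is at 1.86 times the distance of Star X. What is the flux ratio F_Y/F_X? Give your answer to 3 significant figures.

0.107

Wien's law: T_Y/T_X = λ_X/λ_Y = 274/720 = 0.3806.
L_Y/L_X = (R_Y/R_X)²(T_Y/T_X)⁴ = (4.20)²(0.3806)⁴ = 0.3700.
F_Y/F_X = (L_Y/L_X)/(d_Y/d_X)² = 0.3700/(1.86)² = 0.1069.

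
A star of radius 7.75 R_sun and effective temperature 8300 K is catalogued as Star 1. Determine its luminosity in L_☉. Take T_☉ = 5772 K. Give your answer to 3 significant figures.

L/L_☉ = (R/R_☉)² (T/T_☉)⁴ = (7.75)² × (8300/5772)⁴
       = 60.06 × (1.438)⁴ = 60.06 × 4.276 = 256.8.

257 L_☉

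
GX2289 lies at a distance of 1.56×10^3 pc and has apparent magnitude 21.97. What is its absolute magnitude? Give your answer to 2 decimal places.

11.00

M = m − 5 log₁₀(d/10 pc) = 21.97 − 5 log₁₀(1.56×10^3/10)
  = 21.97 − 5 × 2.193 = 21.97 − 10.97 = 11.00.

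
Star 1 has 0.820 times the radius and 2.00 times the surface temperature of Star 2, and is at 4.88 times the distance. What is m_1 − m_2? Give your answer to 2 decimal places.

L_1/L_2 = (0.820)²(2.00)⁴ = 10.76.
F_1/F_2 = (L_1/L_2)/(d_1/d_2)² = 10.76/23.81 = 0.4518.
m_1 − m_2 = −2.5 log₁₀(0.4518) = 0.86.

0.86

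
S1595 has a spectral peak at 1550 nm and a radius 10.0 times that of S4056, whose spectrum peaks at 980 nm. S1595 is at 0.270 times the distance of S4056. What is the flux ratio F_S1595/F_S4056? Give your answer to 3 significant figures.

219

Wien's law: T_S1595/T_S4056 = λ_S4056/λ_S1595 = 980/1550 = 0.6323.
L_S1595/L_S4056 = (R_S1595/R_S4056)²(T_S1595/T_S4056)⁴ = (10.0)²(0.6323)⁴ = 15.98.
F_S1595/F_S4056 = (L_S1595/L_S4056)/(d_S1595/d_S4056)² = 15.98/(0.270)² = 219.2.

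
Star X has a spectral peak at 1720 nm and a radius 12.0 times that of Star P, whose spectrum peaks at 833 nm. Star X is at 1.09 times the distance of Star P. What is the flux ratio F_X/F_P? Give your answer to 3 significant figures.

Wien's law: T_X/T_P = λ_P/λ_X = 833/1720 = 0.4843.
L_X/L_P = (R_X/R_P)²(T_X/T_P)⁴ = (12.0)²(0.4843)⁴ = 7.922.
F_X/F_P = (L_X/L_P)/(d_X/d_P)² = 7.922/(1.09)² = 6.668.

6.67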